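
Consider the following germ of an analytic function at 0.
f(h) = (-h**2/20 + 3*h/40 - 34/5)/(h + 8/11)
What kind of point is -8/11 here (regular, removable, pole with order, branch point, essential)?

The point is a pole of order 1.

The denominator factor h + 8/11 vanishes at -8/11 and appears to the power 1; the numerator there equals -4163/605, nonzero, and no other factor vanishes.
Hence a pole whose order is the multiplicity, 1.


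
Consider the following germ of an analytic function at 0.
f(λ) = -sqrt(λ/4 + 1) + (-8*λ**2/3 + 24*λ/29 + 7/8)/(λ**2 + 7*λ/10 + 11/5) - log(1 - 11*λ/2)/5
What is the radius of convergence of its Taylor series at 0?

The radius of convergence is 2/11.

Denominator factor (λ**2 + 7*λ/10 + 11/5): discriminant -831/100, complex-conjugate roots (-7/20) + ((1/20)*sqrt(831))*i and (-7/20) - ((1/20)*sqrt(831))*i; poles of order 1, moduli (1/5)*sqrt(55) and (1/5)*sqrt(55).
Branch term (-1/5)*log(1 - λ/(2/11)): its argument vanishes at λ = 2/11, a logarithmic branch point, modulus 2/11.
Branch term (-1)*sqrt(1 - λ/(-4)): its argument vanishes at λ = -4, a square-root branch point, modulus 4.
The radius of convergence is the smallest modulus among the singular points: 2/11.


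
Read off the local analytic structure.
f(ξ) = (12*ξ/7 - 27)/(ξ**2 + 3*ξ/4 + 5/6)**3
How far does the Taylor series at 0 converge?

Denominator factor (ξ**2 + 3*ξ/4 + 5/6)^3: discriminant -133/48, complex-conjugate roots (-3/8) + ((1/24)*sqrt(399))*i and (-3/8) - ((1/24)*sqrt(399))*i; poles of order 3, moduli (1/6)*sqrt(30) and (1/6)*sqrt(30).
The radius of convergence is the smallest modulus among the singular points: (1/6)*sqrt(30).

The radius of convergence is (1/6)*sqrt(30).


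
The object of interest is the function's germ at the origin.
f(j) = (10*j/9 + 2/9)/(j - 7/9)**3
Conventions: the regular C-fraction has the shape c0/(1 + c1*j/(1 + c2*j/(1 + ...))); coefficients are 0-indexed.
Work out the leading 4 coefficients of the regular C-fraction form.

The regular C-fraction coefficients are [-162/343, -62/7, 2413/434, -541161/1047242].

Taylor coefficients (expand at 0): a_0 = -162/343, a_1 = -10044/2401, a_2 = -231822/16807, a_3 = -3936600/117649.
c0 = a_0 = -162/343. Peel one level at a time: if S = 1 + c*j/S' with S'(0) = 1, then c is the j-coefficient of S and S' = c*j/(S - 1).
S_1 = c0/f = 1 + (-62/7)*j + (2413/49)*j^2 + ...; c1 = -62/7.
S_2 = c1*j/(S_1 - 1) = 1 + (2413/434)*j + (541161/188356)*j^2 + ...; c2 = 2413/434.
S_3 = c2*j/(S_2 - 1) = 1 + (-541161/1047242)*j + ...; c3 = -541161/1047242.


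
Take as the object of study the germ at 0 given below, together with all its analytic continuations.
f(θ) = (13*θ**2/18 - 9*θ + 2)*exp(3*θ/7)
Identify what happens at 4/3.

There is no denominator, hence no pole anywhere.
The factor exp(3*θ/7) is entire.
So the germ continues analytically to 4/3.

The point is a regular point.


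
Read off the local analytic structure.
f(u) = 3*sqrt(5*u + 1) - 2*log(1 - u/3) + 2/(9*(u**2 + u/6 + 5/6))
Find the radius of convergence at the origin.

The radius of convergence is 1/5.

Denominator factor (u**2 + u/6 + 5/6): discriminant -119/36, complex-conjugate roots (-1/12) + ((1/12)*sqrt(119))*i and (-1/12) - ((1/12)*sqrt(119))*i; poles of order 1, moduli (1/6)*sqrt(30) and (1/6)*sqrt(30).
Branch term (-2)*log(1 - u/(3)): its argument vanishes at u = 3, a logarithmic branch point, modulus 3.
Branch term (3)*sqrt(1 - u/(-1/5)): its argument vanishes at u = -1/5, a square-root branch point, modulus 1/5.
The radius of convergence is the smallest modulus among the singular points: 1/5.


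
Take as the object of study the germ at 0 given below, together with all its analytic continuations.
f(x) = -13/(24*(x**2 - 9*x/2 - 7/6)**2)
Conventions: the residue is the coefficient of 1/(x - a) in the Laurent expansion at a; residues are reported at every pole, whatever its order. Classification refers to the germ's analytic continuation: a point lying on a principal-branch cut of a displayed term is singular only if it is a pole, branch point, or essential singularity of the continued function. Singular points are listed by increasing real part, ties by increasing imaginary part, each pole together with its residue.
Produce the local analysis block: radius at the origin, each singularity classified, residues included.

Radius of convergence at 0: -9/4 + (1/12)*sqrt(897).
At 9/4 - (1/12)*sqrt(897): a pole of order 2; residue -(2/6877)*sqrt(897).
At 9/4 + (1/12)*sqrt(897): a pole of order 2; residue (2/6877)*sqrt(897).

Denominator factor (x**2 - 9*x/2 - 7/6)^2: discriminant 299/12, real irrational roots 9/4 + (1/12)*sqrt(897) and 9/4 - (1/12)*sqrt(897); poles of order 2, moduli 9/4 + (1/12)*sqrt(897) and -9/4 + (1/12)*sqrt(897).
The radius of convergence is the smallest modulus among the singular points: -9/4 + (1/12)*sqrt(897).
The factor x**2 - 9*x/2 - 7/6 splits as (x - a)(x - a') with a = 9/4 - (1/12)*sqrt(897), a' = 9/4 + (1/12)*sqrt(897). At the order-2 pole a set g(x) = (x - a)^2*f(x) = [-13/24] / (x - a')^2.
Order-2 pole: residue = g'(a); g'(9/4 - (1/12)*sqrt(897)) = -(2/6877)*sqrt(897), so the residue is -(2/6877)*sqrt(897).
The factor x**2 - 9*x/2 - 7/6 splits as (x - a)(x - a') with a = 9/4 + (1/12)*sqrt(897), a' = 9/4 - (1/12)*sqrt(897). At the order-2 pole a set g(x) = (x - a)^2*f(x) = [-13/24] / (x - a')^2.
Order-2 pole: residue = g'(a); g'(9/4 + (1/12)*sqrt(897)) = (2/6877)*sqrt(897), so the residue is (2/6877)*sqrt(897).
List the singular points by increasing real part (a conjugate pair: the negative imaginary part first).


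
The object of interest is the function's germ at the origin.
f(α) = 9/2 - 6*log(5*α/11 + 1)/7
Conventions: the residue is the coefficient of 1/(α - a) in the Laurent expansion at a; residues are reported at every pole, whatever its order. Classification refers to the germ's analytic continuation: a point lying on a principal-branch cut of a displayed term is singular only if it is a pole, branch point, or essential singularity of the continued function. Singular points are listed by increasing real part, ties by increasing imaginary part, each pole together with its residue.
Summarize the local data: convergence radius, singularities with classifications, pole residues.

Branch term (-6/7)*log(1 - α/(-11/5)): its argument vanishes at α = -11/5, a logarithmic branch point, modulus 11/5.
The radius of convergence is the smallest modulus among the singular points: 11/5.

Radius of convergence at 0: 11/5.
At -11/5: a logarithmic branch point.


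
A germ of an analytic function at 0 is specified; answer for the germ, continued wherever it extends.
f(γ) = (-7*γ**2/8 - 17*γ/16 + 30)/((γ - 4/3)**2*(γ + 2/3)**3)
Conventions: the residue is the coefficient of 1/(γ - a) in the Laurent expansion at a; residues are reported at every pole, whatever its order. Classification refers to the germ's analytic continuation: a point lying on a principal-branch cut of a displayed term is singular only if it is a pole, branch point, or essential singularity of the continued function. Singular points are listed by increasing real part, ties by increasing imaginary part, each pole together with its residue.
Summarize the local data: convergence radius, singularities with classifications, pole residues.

Denominator factor (γ + 2/3)^3: pole of order 3 at -2/3, modulus 2/3.
Denominator factor (γ - 4/3)^2: pole of order 2 at 4/3, modulus 4/3.
The radius of convergence is the smallest modulus among the singular points: 2/3.
At the order-3 pole -2/3 set g(γ) = (γ - (-2/3))^3*f(γ) = (-7*γ**2/8 - 17*γ/16 + 30)/(γ - 4/3)**2.
Order-3 pole: residue = g''(a)/2; g''(-2/3) = 703/64, so the residue is 703/128.
At the order-2 pole 4/3 set g(γ) = (γ - (4/3))^2*f(γ) = (-7*γ**2/8 - 17*γ/16 + 30)/(γ + 2/3)**3.
Order-2 pole: residue = g'(a); g'(4/3) = -703/128, so the residue is -703/128.
List the singular points by increasing real part (a conjugate pair: the negative imaginary part first).

Radius of convergence at 0: 2/3.
At -2/3: a pole of order 3; residue 703/128.
At 4/3: a pole of order 2; residue -703/128.


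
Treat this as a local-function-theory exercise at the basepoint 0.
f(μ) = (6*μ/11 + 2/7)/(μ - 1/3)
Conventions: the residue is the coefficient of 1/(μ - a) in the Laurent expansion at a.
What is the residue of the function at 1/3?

The residue is 36/77.

At the order-1 pole 1/3 set g(μ) = (μ - (1/3))*f(μ) = 6*μ/11 + 2/7.
Simple pole: residue = g(a) at a = 1/3, which is 36/77.


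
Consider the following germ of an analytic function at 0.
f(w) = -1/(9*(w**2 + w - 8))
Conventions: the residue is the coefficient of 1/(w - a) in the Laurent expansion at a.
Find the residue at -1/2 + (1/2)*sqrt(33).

The factor w**2 + w - 8 splits as (w - a)(w - a') with a = -1/2 + (1/2)*sqrt(33), a' = -1/2 - (1/2)*sqrt(33). At the order-1 pole a set g(w) = (w - a)*f(w) = [-1/9] / (w - a').
Simple pole: residue = g(a) at a = -1/2 + (1/2)*sqrt(33), which is -(1/297)*sqrt(33).

The residue is -(1/297)*sqrt(33).


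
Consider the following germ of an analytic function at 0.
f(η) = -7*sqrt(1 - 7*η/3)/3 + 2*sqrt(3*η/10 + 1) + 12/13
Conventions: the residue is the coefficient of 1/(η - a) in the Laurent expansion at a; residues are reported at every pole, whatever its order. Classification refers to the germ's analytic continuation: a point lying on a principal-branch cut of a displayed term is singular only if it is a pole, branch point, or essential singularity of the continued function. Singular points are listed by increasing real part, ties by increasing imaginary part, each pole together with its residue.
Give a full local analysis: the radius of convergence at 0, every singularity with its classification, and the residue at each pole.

Branch term (-7/3)*sqrt(1 - η/(3/7)): its argument vanishes at η = 3/7, a square-root branch point, modulus 3/7.
Branch term (2)*sqrt(1 - η/(-10/3)): its argument vanishes at η = -10/3, a square-root branch point, modulus 10/3.
The radius of convergence is the smallest modulus among the singular points: 3/7.
List the singular points by increasing real part (a conjugate pair: the negative imaginary part first).

Radius of convergence at 0: 3/7.
At -10/3: an algebraic (square-root) branch point.
At 3/7: an algebraic (square-root) branch point.


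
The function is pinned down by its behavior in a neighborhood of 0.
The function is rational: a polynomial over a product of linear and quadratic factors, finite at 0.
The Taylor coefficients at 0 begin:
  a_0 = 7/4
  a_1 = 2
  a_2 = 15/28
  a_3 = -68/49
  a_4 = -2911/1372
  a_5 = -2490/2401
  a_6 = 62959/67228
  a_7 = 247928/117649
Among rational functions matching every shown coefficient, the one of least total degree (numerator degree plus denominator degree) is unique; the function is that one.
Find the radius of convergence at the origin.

No rational of total degree below 2 reproduces all 8 coefficients; solving the [0/2] Pade equations on them gives f(τ) = 7/(4*(τ**2 - 8*τ/7 + 1)), whose expansion matches every shown term.
Denominator factor (τ**2 - 8*τ/7 + 1): discriminant -132/49, complex-conjugate roots (4/7) + ((1/7)*sqrt(33))*i and (4/7) - ((1/7)*sqrt(33))*i; poles of order 1, moduli 1 and 1.
The radius of convergence is the smallest modulus among the singular points: 1.

The radius of convergence is 1.


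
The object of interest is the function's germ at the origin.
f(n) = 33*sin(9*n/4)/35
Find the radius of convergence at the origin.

The radius of convergence is infinite.

The factor -sin(9*n/4) is entire and contributes no finite singular point.
The polynomial part has no poles.
No finite singular points: the Taylor series at 0 converges everywhere.


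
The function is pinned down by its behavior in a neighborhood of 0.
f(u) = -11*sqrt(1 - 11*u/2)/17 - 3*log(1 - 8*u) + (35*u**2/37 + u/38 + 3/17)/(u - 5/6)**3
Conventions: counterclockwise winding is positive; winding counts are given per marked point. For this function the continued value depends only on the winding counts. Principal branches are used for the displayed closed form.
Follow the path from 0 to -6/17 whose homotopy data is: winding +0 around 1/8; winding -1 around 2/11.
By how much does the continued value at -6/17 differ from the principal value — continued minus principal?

The rational part is single-valued and drops out of the difference; each branch term changes only by its own monodromy.
(-11/17)*sqrt(1 - u/(2/11)): winding -1 is odd, the square root flips sign, contributing -2*(-11/17)*sqrt(1 - (-6/17)/(2/11)) = -2*(-11/17)*sqrt(50/17) = (110/289)*sqrt(34).
(-3)*log(1 - u/(1/8)): winding 0 around 1/8, so this term returns to its principal value, contribution 0.
Summing the contributions at u = -6/17 gives (110/289)*sqrt(34).

Continued minus principal equals (110/289)*sqrt(34).


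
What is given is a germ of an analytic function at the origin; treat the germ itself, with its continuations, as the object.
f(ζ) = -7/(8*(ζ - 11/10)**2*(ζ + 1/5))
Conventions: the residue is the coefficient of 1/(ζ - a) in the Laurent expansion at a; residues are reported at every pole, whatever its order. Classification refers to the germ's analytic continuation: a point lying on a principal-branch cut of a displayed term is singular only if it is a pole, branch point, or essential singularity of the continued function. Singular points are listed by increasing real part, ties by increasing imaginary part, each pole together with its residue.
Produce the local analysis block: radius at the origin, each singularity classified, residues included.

Radius of convergence at 0: 1/5.
At -1/5: a pole of order 1; residue -175/338.
At 11/10: a pole of order 2; residue 175/338.

Denominator factor (ζ + 1/5): pole of order 1 at -1/5, modulus 1/5.
Denominator factor (ζ - 11/10)^2: pole of order 2 at 11/10, modulus 11/10.
The radius of convergence is the smallest modulus among the singular points: 1/5.
At the order-1 pole -1/5 set g(ζ) = (ζ - (-1/5))*f(ζ) = -7/(8*(ζ - 11/10)**2).
Simple pole: residue = g(a) at a = -1/5, which is -175/338.
At the order-2 pole 11/10 set g(ζ) = (ζ - (11/10))^2*f(ζ) = -7/(8*(ζ + 1/5)).
Order-2 pole: residue = g'(a); g'(11/10) = 175/338, so the residue is 175/338.
List the singular points by increasing real part (a conjugate pair: the negative imaginary part first).


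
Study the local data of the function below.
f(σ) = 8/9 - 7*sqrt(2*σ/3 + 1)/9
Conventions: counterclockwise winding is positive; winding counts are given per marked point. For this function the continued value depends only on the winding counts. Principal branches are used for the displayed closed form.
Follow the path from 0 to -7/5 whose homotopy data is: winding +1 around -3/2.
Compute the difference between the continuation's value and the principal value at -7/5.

Continued minus principal equals (14/135)*sqrt(15).

The rational part is single-valued and drops out of the difference; each branch term changes only by its own monodromy.
(-7/9)*sqrt(1 - σ/(-3/2)): winding +1 is odd, the square root flips sign, contributing -2*(-7/9)*sqrt(1 - (-7/5)/(-3/2)) = -2*(-7/9)*sqrt(1/15) = (14/135)*sqrt(15).
Summing the contributions at σ = -7/5 gives (14/135)*sqrt(15).


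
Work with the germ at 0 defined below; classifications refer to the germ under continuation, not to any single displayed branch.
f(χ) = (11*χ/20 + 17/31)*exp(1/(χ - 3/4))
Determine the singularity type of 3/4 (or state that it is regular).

The exponent 1/(χ - (3/4)) has a pole at 3/4, so exp(1/(χ - (3/4))) takes every nonzero value near it: an essential singularity (not a pole of any order).

The point is an essential singularity.


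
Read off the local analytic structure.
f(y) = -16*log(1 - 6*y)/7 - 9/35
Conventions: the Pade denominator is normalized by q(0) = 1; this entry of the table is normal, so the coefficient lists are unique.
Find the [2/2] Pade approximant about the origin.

The Pade approximant has numerator coefficients [-9/35, 534/35, -1494/35]; denominator coefficients [1, -6, 6].

Taylor coefficients needed (expand at 0): a_0 = -9/35, a_1 = 96/7, a_2 = 288/7, a_3 = 1152/7, a_4 = 5184/7.
Write the denominator as Q(y) = 1 + q1*y + q2*y^2. Requiring Q*f - P = O(y^5) with deg P <= 2 kills the coefficients of y^3..y^4 in Q*f:
  y^3: a_3 + q1*a_2 + q2*a_1 = 0, i.e. 1152/7 + (288/7)*q1 + (96/7)*q2 = 0.
  y^4: a_4 + q1*a_3 + q2*a_2 = 0, i.e. 5184/7 + (1152/7)*q1 + (288/7)*q2 = 0.
Solving this linear system: q1 = -6, q2 = 6.
The numerator is Q*f truncated at degree 2: P0 = a_0 = -9/35; P1 = a_1 + q1*a_0 = 534/35; P2 = a_2 + q1*a_1 + q2*a_0 = -1494/35.


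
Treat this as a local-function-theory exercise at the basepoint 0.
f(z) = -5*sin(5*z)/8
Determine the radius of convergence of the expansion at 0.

The factor sin(5*z) is entire and contributes no finite singular point.
The polynomial part has no poles.
No finite singular points: the Taylor series at 0 converges everywhere.

The radius of convergence is infinite.


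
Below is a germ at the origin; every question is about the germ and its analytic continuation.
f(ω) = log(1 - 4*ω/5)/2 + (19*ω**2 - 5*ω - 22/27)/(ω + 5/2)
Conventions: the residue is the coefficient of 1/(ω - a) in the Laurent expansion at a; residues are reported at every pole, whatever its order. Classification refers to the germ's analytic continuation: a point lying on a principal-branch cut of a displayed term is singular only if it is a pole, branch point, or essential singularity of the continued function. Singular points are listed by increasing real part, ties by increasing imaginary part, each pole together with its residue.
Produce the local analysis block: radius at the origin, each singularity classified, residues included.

Denominator factor (ω + 5/2): pole of order 1 at -5/2, modulus 5/2.
Branch term (1/2)*log(1 - ω/(5/4)): its argument vanishes at ω = 5/4, a logarithmic branch point, modulus 5/4.
The radius of convergence is the smallest modulus among the singular points: 5/4.
The branch term is analytic at -5/2 and contributes nothing to the residue; only the rational part matters.
At the order-1 pole -5/2 set g(ω) = (ω - (-5/2))*(rational part) = 19*ω**2 - 5*ω - 22/27.
Simple pole: residue = g(a) at a = -5/2, which is 14087/108.
List the singular points by increasing real part (a conjugate pair: the negative imaginary part first).

Radius of convergence at 0: 5/4.
At -5/2: a pole of order 1; residue 14087/108.
At 5/4: a logarithmic branch point.


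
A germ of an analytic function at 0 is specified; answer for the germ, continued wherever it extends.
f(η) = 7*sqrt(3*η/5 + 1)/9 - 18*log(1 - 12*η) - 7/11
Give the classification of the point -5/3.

The point is an algebraic (square-root) branch point.

The term (7/9)*sqrt(1 - η/(-5/3)) has argument 1 - -5/3/(-5/3) = 0 at -5/3: a square-root (algebraic, two-sheeted) branch point; the remaining terms are analytic or single-valued there.


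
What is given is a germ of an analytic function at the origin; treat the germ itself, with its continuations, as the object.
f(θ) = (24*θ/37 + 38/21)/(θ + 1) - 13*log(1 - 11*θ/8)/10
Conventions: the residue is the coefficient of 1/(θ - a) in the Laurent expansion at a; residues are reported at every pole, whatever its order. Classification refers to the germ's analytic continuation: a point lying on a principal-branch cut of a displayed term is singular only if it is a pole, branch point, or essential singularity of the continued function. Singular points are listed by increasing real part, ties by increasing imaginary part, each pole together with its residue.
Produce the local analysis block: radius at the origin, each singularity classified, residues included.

Radius of convergence at 0: 8/11.
At -1: a pole of order 1; residue 902/777.
At 8/11: a logarithmic branch point.

Denominator factor (θ + 1): pole of order 1 at -1, modulus 1.
Branch term (-13/10)*log(1 - θ/(8/11)): its argument vanishes at θ = 8/11, a logarithmic branch point, modulus 8/11.
The radius of convergence is the smallest modulus among the singular points: 8/11.
The branch term is analytic at -1 and contributes nothing to the residue; only the rational part matters.
At the order-1 pole -1 set g(θ) = (θ - (-1))*(rational part) = 24*θ/37 + 38/21.
Simple pole: residue = g(a) at a = -1, which is 902/777.
List the singular points by increasing real part (a conjugate pair: the negative imaginary part first).


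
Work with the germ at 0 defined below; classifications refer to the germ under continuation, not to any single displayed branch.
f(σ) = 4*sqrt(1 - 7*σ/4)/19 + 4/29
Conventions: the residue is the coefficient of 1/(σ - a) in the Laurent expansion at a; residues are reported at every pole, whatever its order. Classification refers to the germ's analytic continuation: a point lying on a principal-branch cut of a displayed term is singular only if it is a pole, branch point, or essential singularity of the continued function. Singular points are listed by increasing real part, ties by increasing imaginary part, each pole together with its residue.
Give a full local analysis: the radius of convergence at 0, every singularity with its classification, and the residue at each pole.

Radius of convergence at 0: 4/7.
At 4/7: an algebraic (square-root) branch point.

Branch term (4/19)*sqrt(1 - σ/(4/7)): its argument vanishes at σ = 4/7, a square-root branch point, modulus 4/7.
The radius of convergence is the smallest modulus among the singular points: 4/7.


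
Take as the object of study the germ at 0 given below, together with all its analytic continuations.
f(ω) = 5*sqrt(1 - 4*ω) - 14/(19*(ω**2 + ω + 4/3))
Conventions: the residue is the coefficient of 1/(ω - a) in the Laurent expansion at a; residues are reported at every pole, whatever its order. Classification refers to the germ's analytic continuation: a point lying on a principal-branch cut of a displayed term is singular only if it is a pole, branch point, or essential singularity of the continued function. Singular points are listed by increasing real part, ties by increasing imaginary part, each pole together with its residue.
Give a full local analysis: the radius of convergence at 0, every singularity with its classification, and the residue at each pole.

Denominator factor (ω**2 + ω + 4/3): discriminant -13/3, complex-conjugate roots (-1/2) + ((1/6)*sqrt(39))*i and (-1/2) - ((1/6)*sqrt(39))*i; poles of order 1, moduli (2/3)*sqrt(3) and (2/3)*sqrt(3).
Branch term (5)*sqrt(1 - ω/(1/4)): its argument vanishes at ω = 1/4, a square-root branch point, modulus 1/4.
The radius of convergence is the smallest modulus among the singular points: 1/4.
The branch term is analytic at (-1/2) - ((1/6)*sqrt(39))*i and contributes nothing to the residue; only the rational part matters.
The factor ω**2 + ω + 4/3 splits as (ω - a)(ω - a') with a = (-1/2) - ((1/6)*sqrt(39))*i, a' = (-1/2) + ((1/6)*sqrt(39))*i. At the order-1 pole a set g(ω) = (ω - a)*(rational part) = [-14/19] / (ω - a').
Simple pole: residue = g(a) at a = (-1/2) - ((1/6)*sqrt(39))*i, which is -((14/247)*sqrt(39))*i.
The branch term is analytic at (-1/2) + ((1/6)*sqrt(39))*i and contributes nothing to the residue; only the rational part matters.
The factor ω**2 + ω + 4/3 splits as (ω - a)(ω - a') with a = (-1/2) + ((1/6)*sqrt(39))*i, a' = (-1/2) - ((1/6)*sqrt(39))*i. At the order-1 pole a set g(ω) = (ω - a)*(rational part) = [-14/19] / (ω - a').
Simple pole: residue = g(a) at a = (-1/2) + ((1/6)*sqrt(39))*i, which is ((14/247)*sqrt(39))*i.
List the singular points by increasing real part (a conjugate pair: the negative imaginary part first).

Radius of convergence at 0: 1/4.
At (-1/2) - ((1/6)*sqrt(39))*i: a pole of order 1; residue -((14/247)*sqrt(39))*i.
At (-1/2) + ((1/6)*sqrt(39))*i: a pole of order 1; residue ((14/247)*sqrt(39))*i.
At 1/4: an algebraic (square-root) branch point.


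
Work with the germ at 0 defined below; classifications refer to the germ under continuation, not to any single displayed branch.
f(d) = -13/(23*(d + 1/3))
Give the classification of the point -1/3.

The denominator factor d + 1/3 vanishes at -1/3 and appears to the power 1; the numerator there equals -13/23, nonzero, and no other factor vanishes.
Hence a pole whose order is the multiplicity, 1.

The point is a pole of order 1.


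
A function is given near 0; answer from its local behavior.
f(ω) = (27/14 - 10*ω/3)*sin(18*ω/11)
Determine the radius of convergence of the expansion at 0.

The radius of convergence is infinite.

The factor sin(18*ω/11) is entire and contributes no finite singular point.
The polynomial part has no poles.
No finite singular points: the Taylor series at 0 converges everywhere.


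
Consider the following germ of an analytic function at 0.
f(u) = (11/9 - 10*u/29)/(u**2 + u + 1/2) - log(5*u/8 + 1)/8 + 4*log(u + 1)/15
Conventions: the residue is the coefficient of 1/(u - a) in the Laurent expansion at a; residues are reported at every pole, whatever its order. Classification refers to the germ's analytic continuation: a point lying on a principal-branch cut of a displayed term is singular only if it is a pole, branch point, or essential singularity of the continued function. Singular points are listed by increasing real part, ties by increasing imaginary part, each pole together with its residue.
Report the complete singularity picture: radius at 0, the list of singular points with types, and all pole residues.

Radius of convergence at 0: (1/2)*sqrt(2).
At -8/5: a logarithmic branch point.
At -1: a logarithmic branch point.
At (-1/2) - (1/2)*i: a pole of order 1; residue (-5/29) + (364/261)*i.
At (-1/2) + (1/2)*i: a pole of order 1; residue (-5/29) - (364/261)*i.

Denominator factor (u**2 + u + 1/2): discriminant -1, complex-conjugate roots (-1/2) + (1/2)*i and (-1/2) - (1/2)*i; poles of order 1, moduli (1/2)*sqrt(2) and (1/2)*sqrt(2).
Branch term (-1/8)*log(1 - u/(-8/5)): its argument vanishes at u = -8/5, a logarithmic branch point, modulus 8/5.
Branch term (4/15)*log(1 - u/(-1)): its argument vanishes at u = -1, a logarithmic branch point, modulus 1.
The radius of convergence is the smallest modulus among the singular points: (1/2)*sqrt(2).
The branch terms are analytic at (-1/2) - (1/2)*i and contribute nothing to the residue; only the rational part matters.
The factor u**2 + u + 1/2 splits as (u - a)(u - a') with a = (-1/2) - (1/2)*i, a' = (-1/2) + (1/2)*i. At the order-1 pole a set g(u) = (u - a)*(rational part) = [11/9 - 10*u/29] / (u - a').
Simple pole: residue = g(a) at a = (-1/2) - (1/2)*i, which is (-5/29) + (364/261)*i.
The branch terms are analytic at (-1/2) + (1/2)*i and contribute nothing to the residue; only the rational part matters.
The factor u**2 + u + 1/2 splits as (u - a)(u - a') with a = (-1/2) + (1/2)*i, a' = (-1/2) - (1/2)*i. At the order-1 pole a set g(u) = (u - a)*(rational part) = [11/9 - 10*u/29] / (u - a').
Simple pole: residue = g(a) at a = (-1/2) + (1/2)*i, which is (-5/29) - (364/261)*i.
List the singular points by increasing real part (a conjugate pair: the negative imaginary part first).


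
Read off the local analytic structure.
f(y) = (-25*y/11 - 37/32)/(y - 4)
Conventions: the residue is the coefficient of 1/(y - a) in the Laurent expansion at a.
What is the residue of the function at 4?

At the order-1 pole 4 set g(y) = (y - (4))*f(y) = -25*y/11 - 37/32.
Simple pole: residue = g(a) at a = 4, which is -3607/352.

The residue is -3607/352.


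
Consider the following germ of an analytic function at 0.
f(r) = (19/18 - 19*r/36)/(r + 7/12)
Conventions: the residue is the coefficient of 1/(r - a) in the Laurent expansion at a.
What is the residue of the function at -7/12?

The residue is 589/432.

At the order-1 pole -7/12 set g(r) = (r - (-7/12))*f(r) = 19/18 - 19*r/36.
Simple pole: residue = g(a) at a = -7/12, which is 589/432.


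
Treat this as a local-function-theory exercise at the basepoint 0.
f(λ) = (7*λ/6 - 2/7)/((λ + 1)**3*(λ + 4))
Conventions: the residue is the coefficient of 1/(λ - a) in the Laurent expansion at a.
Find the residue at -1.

The residue is -104/567.

At the order-3 pole -1 set g(λ) = (λ - (-1))^3*f(λ) = (7*λ/6 - 2/7)/(λ + 4).
Order-3 pole: residue = g''(a)/2; g''(-1) = -208/567, so the residue is -104/567.


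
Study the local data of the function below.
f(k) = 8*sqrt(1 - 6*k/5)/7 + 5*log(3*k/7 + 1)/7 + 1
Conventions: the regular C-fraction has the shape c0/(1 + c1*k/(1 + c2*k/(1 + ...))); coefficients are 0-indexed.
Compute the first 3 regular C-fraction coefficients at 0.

Taylor coefficients (expand at 0): a_0 = 15/7, a_1 = -93/245, a_2 = -4653/17150.
c0 = a_0 = 15/7. Peel one level at a time: if S = 1 + c*k/S' with S'(0) = 1, then c is the k-coefficient of S and S' = c*k/(S - 1).
S_1 = c0/f = 1 + (31/175)*k + (9677/61250)*k^2 + ...; c1 = 31/175.
S_2 = c1*k/(S_1 - 1) = 1 + (-9677/10850)*k + ...; c2 = -9677/10850.

The regular C-fraction coefficients are [15/7, 31/175, -9677/10850].


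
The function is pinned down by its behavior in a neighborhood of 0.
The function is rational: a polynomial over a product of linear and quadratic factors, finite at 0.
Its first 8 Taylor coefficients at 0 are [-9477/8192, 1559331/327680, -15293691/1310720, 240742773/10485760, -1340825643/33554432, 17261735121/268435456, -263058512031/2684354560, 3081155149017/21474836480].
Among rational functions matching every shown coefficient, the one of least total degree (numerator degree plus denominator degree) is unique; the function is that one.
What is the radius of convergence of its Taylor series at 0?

No rational of total degree below 4 reproduces all 8 coefficients; solving the [1/3] Pade equations on them gives f(h) = (3*h/5 - 13/16)/(h + 8/9)**3, whose expansion matches every shown term.
Denominator factor (h + 8/9)^3: pole of order 3 at -8/9, modulus 8/9.
The radius of convergence is the smallest modulus among the singular points: 8/9.

The radius of convergence is 8/9.


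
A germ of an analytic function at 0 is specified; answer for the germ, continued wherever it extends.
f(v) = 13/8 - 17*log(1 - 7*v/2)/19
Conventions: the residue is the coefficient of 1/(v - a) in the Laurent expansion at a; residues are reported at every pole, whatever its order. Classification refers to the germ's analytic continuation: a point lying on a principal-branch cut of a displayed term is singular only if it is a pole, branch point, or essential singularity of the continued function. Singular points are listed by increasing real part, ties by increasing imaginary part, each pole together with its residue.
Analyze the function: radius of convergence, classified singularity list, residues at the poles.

Radius of convergence at 0: 2/7.
At 2/7: a logarithmic branch point.

Branch term (-17/19)*log(1 - v/(2/7)): its argument vanishes at v = 2/7, a logarithmic branch point, modulus 2/7.
The radius of convergence is the smallest modulus among the singular points: 2/7.


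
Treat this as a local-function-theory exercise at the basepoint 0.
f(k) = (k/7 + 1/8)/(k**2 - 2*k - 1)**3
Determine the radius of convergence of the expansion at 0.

Denominator factor (k**2 - 2*k - 1)^3: discriminant 8, real irrational roots 1 + sqrt(2) and 1 - sqrt(2); poles of order 3, moduli 1 + sqrt(2) and -1 + sqrt(2).
The radius of convergence is the smallest modulus among the singular points: -1 + sqrt(2).

The radius of convergence is -1 + sqrt(2).


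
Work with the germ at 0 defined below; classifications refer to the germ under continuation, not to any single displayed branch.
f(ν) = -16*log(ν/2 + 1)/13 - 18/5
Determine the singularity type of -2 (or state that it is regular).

The term (-16/13)*log(1 - ν/(-2)) has argument 1 - -2/(-2) = 0 at -2: a logarithmic (infinitely-sheeted) branch point; the remaining terms are analytic or single-valued there.

The point is a logarithmic branch point.


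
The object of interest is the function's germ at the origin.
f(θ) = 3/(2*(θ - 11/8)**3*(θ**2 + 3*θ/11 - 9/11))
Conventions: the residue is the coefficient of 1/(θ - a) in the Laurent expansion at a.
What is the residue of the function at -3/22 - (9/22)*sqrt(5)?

The residue is -2012212224/1058089859 + (13905850112/15871347885)*sqrt(5).

The factor θ**2 + 3*θ/11 - 9/11 splits as (θ - a)(θ - a') with a = -3/22 - (9/22)*sqrt(5), a' = -3/22 + (9/22)*sqrt(5). At the order-1 pole a set g(θ) = (θ - a)*f(θ) = [3/(2*(θ - 11/8)**3)] / (θ - a').
Simple pole: residue = g(a) at a = -3/22 - (9/22)*sqrt(5), which is -2012212224/1058089859 + (13905850112/15871347885)*sqrt(5).


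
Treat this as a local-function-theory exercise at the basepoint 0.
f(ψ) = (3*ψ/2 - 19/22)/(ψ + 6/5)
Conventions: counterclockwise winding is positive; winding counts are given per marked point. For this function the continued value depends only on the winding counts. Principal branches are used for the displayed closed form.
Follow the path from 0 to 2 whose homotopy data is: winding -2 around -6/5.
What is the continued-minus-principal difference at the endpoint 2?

The function is rational, hence single-valued: continuing it around any pole returns the same value, so the difference is 0.

Continued minus principal equals 0.


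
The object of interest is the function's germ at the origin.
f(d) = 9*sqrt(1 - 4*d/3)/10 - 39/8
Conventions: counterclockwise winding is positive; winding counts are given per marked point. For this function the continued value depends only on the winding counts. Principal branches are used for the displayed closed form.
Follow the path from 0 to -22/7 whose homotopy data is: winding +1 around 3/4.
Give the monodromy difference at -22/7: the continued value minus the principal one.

Continued minus principal equals -(3/35)*sqrt(2289).

The rational part is single-valued and drops out of the difference; each branch term changes only by its own monodromy.
(9/10)*sqrt(1 - d/(3/4)): winding +1 is odd, the square root flips sign, contributing -2*(9/10)*sqrt(1 - (-22/7)/(3/4)) = -2*(9/10)*sqrt(109/21) = -(3/35)*sqrt(2289).
Summing the contributions at d = -22/7 gives -(3/35)*sqrt(2289).


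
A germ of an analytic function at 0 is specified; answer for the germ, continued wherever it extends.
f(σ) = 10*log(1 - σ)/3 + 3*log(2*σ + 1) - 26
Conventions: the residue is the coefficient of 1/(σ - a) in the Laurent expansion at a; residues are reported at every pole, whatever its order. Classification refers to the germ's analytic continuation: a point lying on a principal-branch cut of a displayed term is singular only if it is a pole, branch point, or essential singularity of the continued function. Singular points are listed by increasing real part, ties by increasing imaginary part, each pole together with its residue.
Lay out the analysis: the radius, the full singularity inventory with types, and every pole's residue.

Radius of convergence at 0: 1/2.
At -1/2: a logarithmic branch point.
At 1: a logarithmic branch point.

Branch term (3)*log(1 - σ/(-1/2)): its argument vanishes at σ = -1/2, a logarithmic branch point, modulus 1/2.
Branch term (10/3)*log(1 - σ/(1)): its argument vanishes at σ = 1, a logarithmic branch point, modulus 1.
The radius of convergence is the smallest modulus among the singular points: 1/2.
List the singular points by increasing real part (a conjugate pair: the negative imaginary part first).


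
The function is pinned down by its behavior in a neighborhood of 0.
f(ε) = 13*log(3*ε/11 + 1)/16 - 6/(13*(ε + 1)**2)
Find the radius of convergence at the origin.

Denominator factor (ε + 1)^2: pole of order 2 at -1, modulus 1.
Branch term (13/16)*log(1 - ε/(-11/3)): its argument vanishes at ε = -11/3, a logarithmic branch point, modulus 11/3.
The radius of convergence is the smallest modulus among the singular points: 1.

The radius of convergence is 1.


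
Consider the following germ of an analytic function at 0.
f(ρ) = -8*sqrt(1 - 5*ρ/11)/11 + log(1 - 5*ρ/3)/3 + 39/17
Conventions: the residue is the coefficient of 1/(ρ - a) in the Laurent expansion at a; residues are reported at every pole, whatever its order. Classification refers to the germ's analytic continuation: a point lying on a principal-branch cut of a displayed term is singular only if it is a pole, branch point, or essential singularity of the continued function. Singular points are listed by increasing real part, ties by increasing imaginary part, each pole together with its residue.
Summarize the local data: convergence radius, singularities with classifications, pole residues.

Branch term (-8/11)*sqrt(1 - ρ/(11/5)): its argument vanishes at ρ = 11/5, a square-root branch point, modulus 11/5.
Branch term (1/3)*log(1 - ρ/(3/5)): its argument vanishes at ρ = 3/5, a logarithmic branch point, modulus 3/5.
The radius of convergence is the smallest modulus among the singular points: 3/5.
List the singular points by increasing real part (a conjugate pair: the negative imaginary part first).

Radius of convergence at 0: 3/5.
At 3/5: a logarithmic branch point.
At 11/5: an algebraic (square-root) branch point.


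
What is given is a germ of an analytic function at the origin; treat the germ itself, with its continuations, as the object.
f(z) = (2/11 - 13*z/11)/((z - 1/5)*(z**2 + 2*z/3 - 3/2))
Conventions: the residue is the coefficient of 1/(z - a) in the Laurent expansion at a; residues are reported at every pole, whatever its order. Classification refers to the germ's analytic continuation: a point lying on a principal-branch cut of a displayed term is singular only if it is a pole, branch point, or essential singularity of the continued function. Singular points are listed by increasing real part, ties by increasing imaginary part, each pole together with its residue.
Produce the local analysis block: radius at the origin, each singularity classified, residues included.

Radius of convergence at 0: 1/5.
At -1/3 - (1/6)*sqrt(58): a pole of order 1; residue -45/2189 + (7905/126962)*sqrt(58).
At 1/5: a pole of order 1; residue 90/2189.
At -1/3 + (1/6)*sqrt(58): a pole of order 1; residue -45/2189 - (7905/126962)*sqrt(58).


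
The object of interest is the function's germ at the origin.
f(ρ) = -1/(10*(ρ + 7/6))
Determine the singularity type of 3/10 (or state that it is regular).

Denominator factors: ρ + 7/6 = 22/15 at ρ = 3/10 — none vanishes.
So the germ continues analytically to 3/10.

The point is a regular point.


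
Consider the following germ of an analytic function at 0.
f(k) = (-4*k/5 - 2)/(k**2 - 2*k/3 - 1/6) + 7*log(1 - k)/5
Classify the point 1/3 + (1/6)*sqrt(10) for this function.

The point is a pole of order 1.

The denominator factor k**2 - 2*k/3 - 1/6 vanishes at 1/3 + (1/6)*sqrt(10) and appears to the power 1; the numerator there equals -34/15 - (2/15)*sqrt(10), nonzero, and no other factor vanishes.
The branch terms are analytic at this point.
Hence a pole whose order is the multiplicity, 1.


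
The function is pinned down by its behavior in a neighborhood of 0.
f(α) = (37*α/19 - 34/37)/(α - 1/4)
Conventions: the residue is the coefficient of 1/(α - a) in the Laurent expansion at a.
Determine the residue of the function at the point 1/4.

At the order-1 pole 1/4 set g(α) = (α - (1/4))*f(α) = 37*α/19 - 34/37.
Simple pole: residue = g(a) at a = 1/4, which is -1215/2812.

The residue is -1215/2812.


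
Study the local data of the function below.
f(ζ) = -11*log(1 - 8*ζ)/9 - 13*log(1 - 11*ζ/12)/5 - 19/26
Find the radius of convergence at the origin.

Branch term (-11/9)*log(1 - ζ/(1/8)): its argument vanishes at ζ = 1/8, a logarithmic branch point, modulus 1/8.
Branch term (-13/5)*log(1 - ζ/(12/11)): its argument vanishes at ζ = 12/11, a logarithmic branch point, modulus 12/11.
The radius of convergence is the smallest modulus among the singular points: 1/8.

The radius of convergence is 1/8.


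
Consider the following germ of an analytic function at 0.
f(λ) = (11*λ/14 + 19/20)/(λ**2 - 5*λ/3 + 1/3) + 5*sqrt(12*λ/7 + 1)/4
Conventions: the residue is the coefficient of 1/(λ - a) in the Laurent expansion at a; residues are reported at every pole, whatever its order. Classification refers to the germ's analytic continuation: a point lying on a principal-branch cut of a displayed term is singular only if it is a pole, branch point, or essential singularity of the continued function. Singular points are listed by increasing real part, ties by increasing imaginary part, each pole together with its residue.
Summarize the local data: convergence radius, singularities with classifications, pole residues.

Denominator factor (λ**2 - 5*λ/3 + 1/3): discriminant 13/9, real irrational roots 5/6 + (1/6)*sqrt(13) and 5/6 - (1/6)*sqrt(13); poles of order 1, moduli 5/6 + (1/6)*sqrt(13) and 5/6 - (1/6)*sqrt(13).
Branch term (5/4)*sqrt(1 - λ/(-7/12)): its argument vanishes at λ = -7/12, a square-root branch point, modulus 7/12.
The radius of convergence is the smallest modulus among the singular points: 5/6 - (1/6)*sqrt(13).
The branch term is analytic at 5/6 - (1/6)*sqrt(13) and contributes nothing to the residue; only the rational part matters.
The factor λ**2 - 5*λ/3 + 1/3 splits as (λ - a)(λ - a') with a = 5/6 - (1/6)*sqrt(13), a' = 5/6 + (1/6)*sqrt(13). At the order-1 pole a set g(λ) = (λ - a)*(rational part) = [11*λ/14 + 19/20] / (λ - a').
Simple pole: residue = g(a) at a = 5/6 - (1/6)*sqrt(13), which is 11/28 - (337/910)*sqrt(13).
The branch term is analytic at 5/6 + (1/6)*sqrt(13) and contributes nothing to the residue; only the rational part matters.
The factor λ**2 - 5*λ/3 + 1/3 splits as (λ - a)(λ - a') with a = 5/6 + (1/6)*sqrt(13), a' = 5/6 - (1/6)*sqrt(13). At the order-1 pole a set g(λ) = (λ - a)*(rational part) = [11*λ/14 + 19/20] / (λ - a').
Simple pole: residue = g(a) at a = 5/6 + (1/6)*sqrt(13), which is 11/28 + (337/910)*sqrt(13).
List the singular points by increasing real part (a conjugate pair: the negative imaginary part first).

Radius of convergence at 0: 5/6 - (1/6)*sqrt(13).
At -7/12: an algebraic (square-root) branch point.
At 5/6 - (1/6)*sqrt(13): a pole of order 1; residue 11/28 - (337/910)*sqrt(13).
At 5/6 + (1/6)*sqrt(13): a pole of order 1; residue 11/28 + (337/910)*sqrt(13).
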